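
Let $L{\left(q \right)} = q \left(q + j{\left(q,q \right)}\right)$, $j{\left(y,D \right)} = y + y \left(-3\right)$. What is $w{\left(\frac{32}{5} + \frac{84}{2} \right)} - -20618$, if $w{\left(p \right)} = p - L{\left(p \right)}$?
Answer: $\frac{575224}{25} \approx 23009.0$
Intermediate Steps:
$j{\left(y,D \right)} = - 2 y$ ($j{\left(y,D \right)} = y - 3 y = - 2 y$)
$L{\left(q \right)} = - q^{2}$ ($L{\left(q \right)} = q \left(q - 2 q\right) = q \left(- q\right) = - q^{2}$)
$w{\left(p \right)} = p + p^{2}$ ($w{\left(p \right)} = p - - p^{2} = p + p^{2}$)
$w{\left(\frac{32}{5} + \frac{84}{2} \right)} - -20618 = \left(\frac{32}{5} + \frac{84}{2}\right) \left(1 + \left(\frac{32}{5} + \frac{84}{2}\right)\right) - -20618 = \left(32 \cdot \frac{1}{5} + 84 \cdot \frac{1}{2}\right) \left(1 + \left(32 \cdot \frac{1}{5} + 84 \cdot \frac{1}{2}\right)\right) + 20618 = \left(\frac{32}{5} + 42\right) \left(1 + \left(\frac{32}{5} + 42\right)\right) + 20618 = \frac{242 \left(1 + \frac{242}{5}\right)}{5} + 20618 = \frac{242}{5} \cdot \frac{247}{5} + 20618 = \frac{59774}{25} + 20618 = \frac{575224}{25}$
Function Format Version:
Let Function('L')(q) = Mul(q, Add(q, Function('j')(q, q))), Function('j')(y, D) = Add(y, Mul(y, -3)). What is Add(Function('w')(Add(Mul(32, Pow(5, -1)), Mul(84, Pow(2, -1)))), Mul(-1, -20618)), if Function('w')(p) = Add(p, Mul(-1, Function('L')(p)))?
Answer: Rational(575224, 25) ≈ 23009.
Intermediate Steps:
Function('j')(y, D) = Mul(-2, y) (Function('j')(y, D) = Add(y, Mul(-3, y)) = Mul(-2, y))
Function('L')(q) = Mul(-1, Pow(q, 2)) (Function('L')(q) = Mul(q, Add(q, Mul(-2, q))) = Mul(q, Mul(-1, q)) = Mul(-1, Pow(q, 2)))
Function('w')(p) = Add(p, Pow(p, 2)) (Function('w')(p) = Add(p, Mul(-1, Mul(-1, Pow(p, 2)))) = Add(p, Pow(p, 2)))
Add(Function('w')(Add(Mul(32, Pow(5, -1)), Mul(84, Pow(2, -1)))), Mul(-1, -20618)) = Add(Mul(Add(Mul(32, Pow(5, -1)), Mul(84, Pow(2, -1))), Add(1, Add(Mul(32, Pow(5, -1)), Mul(84, Pow(2, -1))))), Mul(-1, -20618)) = Add(Mul(Add(Mul(32, Rational(1, 5)), Mul(84, Rational(1, 2))), Add(1, Add(Mul(32, Rational(1, 5)), Mul(84, Rational(1, 2))))), 20618) = Add(Mul(Add(Rational(32, 5), 42), Add(1, Add(Rational(32, 5), 42))), 20618) = Add(Mul(Rational(242, 5), Add(1, Rational(242, 5))), 20618) = Add(Mul(Rational(242, 5), Rational(247, 5)), 20618) = Add(Rational(59774, 25), 20618) = Rational(575224, 25)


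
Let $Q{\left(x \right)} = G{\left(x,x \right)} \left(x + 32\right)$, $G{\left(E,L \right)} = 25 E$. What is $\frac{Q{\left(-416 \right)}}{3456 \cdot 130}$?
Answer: $\frac{80}{9} \approx 8.8889$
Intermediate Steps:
$Q{\left(x \right)} = 25 x \left(32 + x\right)$ ($Q{\left(x \right)} = 25 x \left(x + 32\right) = 25 x \left(32 + x\right)$)
$\frac{Q{\left(-416 \right)}}{3456 \cdot 130} = \frac{25 \left(-416\right) \left(32 - 416\right)}{3456 \cdot 130} = \frac{25 \left(-416\right) \left(-384\right)}{449280} = 3993600 \cdot \frac{1}{449280} = \frac{80}{9}$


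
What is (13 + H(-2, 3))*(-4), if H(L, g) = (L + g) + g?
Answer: -68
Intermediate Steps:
H(L, g) = L + 2*g
(13 + H(-2, 3))*(-4) = (13 + (-2 + 2*3))*(-4) = (13 + (-2 + 6))*(-4) = (13 + 4)*(-4) = 17*(-4) = -68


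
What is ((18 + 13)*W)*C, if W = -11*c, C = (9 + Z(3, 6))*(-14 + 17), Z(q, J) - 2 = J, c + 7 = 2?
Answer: 86955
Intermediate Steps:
c = -5 (c = -7 + 2 = -5)
Z(q, J) = 2 + J
C = 51 (C = (9 + (2 + 6))*(-14 + 17) = (9 + 8)*3 = 17*3 = 51)
W = 55 (W = -11*(-5) = 55)
((18 + 13)*W)*C = ((18 + 13)*55)*51 = (31*55)*51 = 1705*51 = 86955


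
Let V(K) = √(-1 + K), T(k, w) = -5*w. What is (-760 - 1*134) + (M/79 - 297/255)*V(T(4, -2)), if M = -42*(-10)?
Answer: -5919573/6715 ≈ -881.54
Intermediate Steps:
M = 420
(-760 - 1*134) + (M/79 - 297/255)*V(T(4, -2)) = (-760 - 1*134) + (420/79 - 297/255)*√(-1 - 5*(-2)) = (-760 - 134) + (420*(1/79) - 297*1/255)*√(-1 + 10) = -894 + (420/79 - 99/85)*√9 = -894 + (27879/6715)*3 = -894 + 83637/6715 = -5919573/6715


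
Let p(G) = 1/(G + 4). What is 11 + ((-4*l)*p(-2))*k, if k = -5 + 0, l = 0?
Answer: 11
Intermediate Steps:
p(G) = 1/(4 + G)
k = -5
11 + ((-4*l)*p(-2))*k = 11 + ((-4*0)/(4 - 2))*(-5) = 11 + (0/2)*(-5) = 11 + (0*(½))*(-5) = 11 + 0*(-5) = 11 + 0 = 11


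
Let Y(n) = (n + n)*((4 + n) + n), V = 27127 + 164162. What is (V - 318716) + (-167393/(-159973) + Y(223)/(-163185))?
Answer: -20160674830482/158213297 ≈ -1.2743e+5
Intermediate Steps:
V = 191289
Y(n) = 2*n*(4 + 2*n) (Y(n) = (2*n)*(4 + 2*n) = 2*n*(4 + 2*n))
(V - 318716) + (-167393/(-159973) + Y(223)/(-163185)) = (191289 - 318716) + (-167393/(-159973) + (4*223*(2 + 223))/(-163185)) = -127427 + (-167393*(-1/159973) + (4*223*225)*(-1/163185)) = -127427 + (167393/159973 + 200700*(-1/163185)) = -127427 + (167393/159973 - 13380/10879) = -127427 - 29033663/158213297 = -20160674830482/158213297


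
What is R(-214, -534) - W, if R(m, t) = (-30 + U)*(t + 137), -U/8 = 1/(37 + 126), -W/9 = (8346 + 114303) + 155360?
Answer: 409783709/163 ≈ 2.5140e+6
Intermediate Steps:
W = -2502081 (W = -9*((8346 + 114303) + 155360) = -9*(122649 + 155360) = -9*278009 = -2502081)
U = -8/163 (U = -8/(37 + 126) = -8/163 ≈ -0.049080)
R(m, t) = -671026/163 - 4898*t/163 (R(m, t) = (-30 - 8/163)*(t + 137) = -4898*(137 + t)/163 = -671026/163 - 4898*t/163)
R(-214, -534) - W = (-671026/163 - 4898/163*(-534)) - 1*(-2502081) = (-671026/163 + 2615532/163) + 2502081 = 1944506/163 + 2502081 = 409783709/163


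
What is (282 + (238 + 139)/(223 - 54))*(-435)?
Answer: -1607325/13 ≈ -1.2364e+5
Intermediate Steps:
(282 + (238 + 139)/(223 - 54))*(-435) = (282 + 377/169)*(-435) = (282 + 377*(1/169))*(-435) = (282 + 29/13)*(-435) = (3695/13)*(-435) = -1607325/13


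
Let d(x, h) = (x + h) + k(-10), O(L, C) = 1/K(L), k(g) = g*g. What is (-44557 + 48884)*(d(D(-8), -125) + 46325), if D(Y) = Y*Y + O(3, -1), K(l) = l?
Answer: 601855411/3 ≈ 2.0062e+8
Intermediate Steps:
k(g) = g²
O(L, C) = 1/L
D(Y) = ⅓ + Y² (D(Y) = Y*Y + 1/3 = Y² + ⅓ = ⅓ + Y²)
d(x, h) = 100 + h + x (d(x, h) = (x + h) + (-10)² = (h + x) + 100 = 100 + h + x)
(-44557 + 48884)*(d(D(-8), -125) + 46325) = (-44557 + 48884)*((100 - 125 + (⅓ + (-8)²)) + 46325) = 4327*((100 - 125 + (⅓ + 64)) + 46325) = 4327*((100 - 125 + 193/3) + 46325) = 4327*(118/3 + 46325) = 4327*(139093/3) = 601855411/3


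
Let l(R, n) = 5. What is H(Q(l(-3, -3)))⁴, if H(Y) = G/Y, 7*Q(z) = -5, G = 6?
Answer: 3111696/625 ≈ 4978.7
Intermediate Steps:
Q(z) = -5/7 (Q(z) = (⅐)*(-5) = -5/7)
H(Y) = 6/Y
H(Q(l(-3, -3)))⁴ = (6/(-5/7))⁴ = (6*(-7/5))⁴ = (-42/5)⁴ = 3111696/625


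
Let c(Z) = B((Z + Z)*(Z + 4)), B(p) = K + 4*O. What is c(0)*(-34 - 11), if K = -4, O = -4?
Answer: 900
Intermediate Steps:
B(p) = -20 (B(p) = -4 + 4*(-4) = -4 - 16 = -20)
c(Z) = -20
c(0)*(-34 - 11) = -20*(-34 - 11) = -20*(-45) = 900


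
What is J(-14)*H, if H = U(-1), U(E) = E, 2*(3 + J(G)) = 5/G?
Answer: 89/28 ≈ 3.1786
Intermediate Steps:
J(G) = -3 + 5/(2*G) (J(G) = -3 + (5/G)/2 = -3 + 5/(2*G))
H = -1
J(-14)*H = (-3 + (5/2)/(-14))*(-1) = (-3 + (5/2)*(-1/14))*(-1) = (-3 - 5/28)*(-1) = -89/28*(-1) = 89/28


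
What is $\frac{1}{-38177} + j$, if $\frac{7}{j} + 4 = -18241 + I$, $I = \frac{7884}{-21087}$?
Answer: $- \frac{222963296}{544008391749} \approx -0.00040985$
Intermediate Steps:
$I = - \frac{292}{781}$ ($I = 7884 \left(- \frac{1}{21087}\right) = - \frac{292}{781} \approx -0.37388$)
$j = - \frac{5467}{14249637}$ ($j = \frac{7}{-4 - \frac{14246513}{781}} = \frac{7}{- \frac{14249637}{781}} = 7 \left(- \frac{781}{14249637}\right) = - \frac{5467}{14249637} \approx -0.00038366$)
$\frac{1}{-38177} + j = \frac{1}{-38177} - \frac{5467}{14249637} = - \frac{1}{38177} - \frac{5467}{14249637} = - \frac{222963296}{544008391749}$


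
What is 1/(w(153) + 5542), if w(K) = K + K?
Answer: 1/5848 ≈ 0.00017100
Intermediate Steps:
w(K) = 2*K
1/(w(153) + 5542) = 1/(2*153 + 5542) = 1/(306 + 5542) = 1/5848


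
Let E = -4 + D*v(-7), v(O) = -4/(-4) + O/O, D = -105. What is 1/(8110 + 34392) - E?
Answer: 9095429/42502 ≈ 214.00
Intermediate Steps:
v(O) = 2 (v(O) = -4*(-1/4) + 1 = 1 + 1 = 2)
E = -214 (E = -4 - 105*2 = -4 - 210 = -214)
1/(8110 + 34392) - E = 1/(8110 + 34392) - 1*(-214) = 1/42502 + 214 = 9095429/42502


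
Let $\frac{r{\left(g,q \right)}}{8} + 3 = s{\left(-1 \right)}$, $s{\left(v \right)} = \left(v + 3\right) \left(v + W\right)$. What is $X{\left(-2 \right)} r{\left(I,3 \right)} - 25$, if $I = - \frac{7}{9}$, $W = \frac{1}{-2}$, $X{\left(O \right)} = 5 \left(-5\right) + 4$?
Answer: $983$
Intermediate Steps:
$X{\left(O \right)} = -21$ ($X{\left(O \right)} = -25 + 4 = -21$)
$W = - \frac{1}{2} \approx -0.5$
$I = - \frac{7}{9}$ ($I = \left(-7\right) \frac{1}{9} = - \frac{7}{9} \approx -0.77778$)
$s{\left(v \right)} = \left(3 + v\right) \left(- \frac{1}{2} + v\right)$ ($s{\left(v \right)} = \left(v + 3\right) \left(v - \frac{1}{2}\right) = \left(3 + v\right) \left(- \frac{1}{2} + v\right)$)
$r{\left(g,q \right)} = -48$ ($r{\left(g,q \right)} = -24 + 8 \left(- \frac{3}{2} + \left(-1\right)^{2} + \frac{5}{2} \left(-1\right)\right) = -24 + 8 \left(- \frac{3}{2} + 1 - \frac{5}{2}\right) = -24 + 8 \left(-3\right) = -24 - 24 = -48$)
$X{\left(-2 \right)} r{\left(I,3 \right)} - 25 = \left(-21\right) \left(-48\right) - 25 = 1008 - 25 = 983$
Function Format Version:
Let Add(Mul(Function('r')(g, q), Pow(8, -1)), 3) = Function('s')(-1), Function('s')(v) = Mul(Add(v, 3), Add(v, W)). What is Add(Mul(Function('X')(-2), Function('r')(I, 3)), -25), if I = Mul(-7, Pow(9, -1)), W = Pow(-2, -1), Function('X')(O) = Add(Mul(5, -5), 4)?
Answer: 983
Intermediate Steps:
Function('X')(O) = -21 (Function('X')(O) = Add(-25, 4) = -21)
W = Rational(-1, 2) ≈ -0.50000
I = Rational(-7, 9) (I = Mul(-7, Rational(1, 9)) = Rational(-7, 9) ≈ -0.77778)
Function('s')(v) = Mul(Add(3, v), Add(Rational(-1, 2), v)) (Function('s')(v) = Mul(Add(v, 3), Add(v, Rational(-1, 2))) = Mul(Add(3, v), Add(Rational(-1, 2), v)))
Function('r')(g, q) = -48 (Function('r')(g, q) = Add(-24, Mul(8, Add(Rational(-3, 2), Pow(-1, 2), Mul(Rational(5, 2), -1)))) = Add(-24, Mul(8, Add(Rational(-3, 2), 1, Rational(-5, 2)))) = Add(-24, Mul(8, -3)) = Add(-24, -24) = -48)
Add(Mul(Function('X')(-2), Function('r')(I, 3)), -25) = Add(Mul(-21, -48), -25) = Add(1008, -25) = 983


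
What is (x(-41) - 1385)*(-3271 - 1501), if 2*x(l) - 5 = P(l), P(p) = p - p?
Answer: 6597290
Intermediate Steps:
P(p) = 0
x(l) = 5/2 (x(l) = 5/2 + (½)*0 = 5/2 + 0 = 5/2)
(x(-41) - 1385)*(-3271 - 1501) = (5/2 - 1385)*(-3271 - 1501) = -2765/2*(-4772) = 6597290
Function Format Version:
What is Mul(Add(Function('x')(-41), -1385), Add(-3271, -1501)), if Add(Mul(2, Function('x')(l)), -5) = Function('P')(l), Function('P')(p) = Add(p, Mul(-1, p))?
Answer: 6597290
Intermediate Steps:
Function('P')(p) = 0
Function('x')(l) = Rational(5, 2) (Function('x')(l) = Add(Rational(5, 2), Mul(Rational(1, 2), 0)) = Add(Rational(5, 2), 0) = Rational(5, 2))
Mul(Add(Function('x')(-41), -1385), Add(-3271, -1501)) = Mul(Add(Rational(5, 2), -1385), Add(-3271, -1501)) = Mul(Rational(-2765, 2), -4772) = 6597290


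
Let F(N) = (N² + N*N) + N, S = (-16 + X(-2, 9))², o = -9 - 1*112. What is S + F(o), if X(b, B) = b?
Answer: 29485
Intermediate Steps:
o = -121 (o = -9 - 112 = -121)
S = 324 (S = (-16 - 2)² = (-18)² = 324)
F(N) = N + 2*N² (F(N) = (N² + N²) + N = 2*N² + N = N + 2*N²)
S + F(o) = 324 - 121*(1 + 2*(-121)) = 324 - 121*(1 - 242) = 324 - 121*(-241) = 324 + 29161 = 29485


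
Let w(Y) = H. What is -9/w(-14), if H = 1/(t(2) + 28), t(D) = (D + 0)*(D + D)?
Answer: -324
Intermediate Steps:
t(D) = 2*D**2 (t(D) = D*(2*D) = 2*D**2)
H = 1/36 (H = 1/(2*2**2 + 28) = 1/(2*4 + 28) = 1/(8 + 28) = 1/36 ≈ 0.027778)
w(Y) = 1/36
-9/w(-14) = -9/1/36 = -9*36 = -324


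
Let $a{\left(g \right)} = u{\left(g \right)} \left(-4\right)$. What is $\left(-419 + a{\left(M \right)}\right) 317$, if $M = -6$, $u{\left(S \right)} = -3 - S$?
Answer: $-136627$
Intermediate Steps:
$a{\left(g \right)} = 12 + 4 g$ ($a{\left(g \right)} = \left(-3 - g\right) \left(-4\right) = 12 + 4 g$)
$\left(-419 + a{\left(M \right)}\right) 317 = \left(-419 + \left(12 + 4 \left(-6\right)\right)\right) 317 = \left(-419 + \left(12 - 24\right)\right) 317 = \left(-419 - 12\right) 317 = \left(-431\right) 317 = -136627$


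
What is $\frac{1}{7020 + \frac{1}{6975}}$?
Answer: $\frac{6975}{48964501} \approx 0.00014245$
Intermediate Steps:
$\frac{1}{7020 + \frac{1}{6975}} = \frac{1}{\frac{48964501}{6975}} = \frac{6975}{48964501}$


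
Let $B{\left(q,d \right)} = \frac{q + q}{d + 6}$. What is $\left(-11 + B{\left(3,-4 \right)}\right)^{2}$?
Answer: $64$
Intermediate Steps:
$B{\left(q,d \right)} = \frac{2 q}{6 + d}$
$\left(-11 + B{\left(3,-4 \right)}\right)^{2} = \left(-11 + 2 \cdot 3 \frac{1}{6 - 4}\right)^{2} = \left(-11 + 2 \cdot 3 \cdot \frac{1}{2}\right)^{2} = \left(-11 + 3\right)^{2} = \left(-8\right)^{2} = 64$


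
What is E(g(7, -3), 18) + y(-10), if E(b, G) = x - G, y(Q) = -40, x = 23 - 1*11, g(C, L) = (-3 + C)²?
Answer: -46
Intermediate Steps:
x = 12 (x = 23 - 11 = 12)
E(b, G) = 12 - G
E(g(7, -3), 18) + y(-10) = (12 - 1*18) - 40 = (12 - 18) - 40 = -6 - 40 = -46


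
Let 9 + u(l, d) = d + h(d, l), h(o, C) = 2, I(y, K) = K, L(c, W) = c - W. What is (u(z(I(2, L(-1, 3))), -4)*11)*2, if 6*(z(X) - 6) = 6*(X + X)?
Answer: -242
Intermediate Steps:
z(X) = 6 + 2*X (z(X) = 6 + (6*(X + X))/6 = 6 + (6*(2*X))/6 = 6 + (12*X)/6 = 6 + 2*X)
u(l, d) = -7 + d (u(l, d) = -9 + (d + 2) = -9 + (2 + d) = -7 + d)
(u(z(I(2, L(-1, 3))), -4)*11)*2 = ((-7 - 4)*11)*2 = -11*11*2 = -121*2 = -242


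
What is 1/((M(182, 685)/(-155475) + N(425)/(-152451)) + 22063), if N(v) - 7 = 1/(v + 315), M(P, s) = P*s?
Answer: 77954294340/1719843083603501 ≈ 4.5326e-5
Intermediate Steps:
N(v) = 7 + 1/(315 + v) (N(v) = 7 + 1/(v + 315) = 7 + 1/(315 + v))
1/((M(182, 685)/(-155475) + N(425)/(-152451)) + 22063) = 1/(((182*685)/(-155475) + ((2206 + 7*425)/(315 + 425))/(-152451)) + 22063) = 1/((124670*(-1/155475) + ((2206 + 2975)/740)*(-1/152451)) + 22063) = 1/((-24934/31095 + ((1/740)*5181)*(-1/152451)) + 22063) = 1/((-24934/31095 + (5181/740)*(-1/152451)) + 22063) = 1/((-24934/31095 - 1727/37604580) + 22063) = 1/(-62512419919/77954294340 + 22063) = 1/(1719843083603501/77954294340) = 77954294340/1719843083603501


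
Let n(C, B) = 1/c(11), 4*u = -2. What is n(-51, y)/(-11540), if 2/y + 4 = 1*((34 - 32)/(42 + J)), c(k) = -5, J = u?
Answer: 1/57700 ≈ 1.7331e-5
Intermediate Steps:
u = -½ (u = (¼)*(-2) = -½ ≈ -0.50000)
J = -½ ≈ -0.50000
y = -83/164 (y = 2/(-4 + 1*((34 - 32)/(42 - ½))) = 2/(-4 + 1*(2/(83/2))) = 2/(-4 + 1*(2*(2/83))) = 2/(-4 + 1*(4/83)) = 2/(-4 + 4/83) = 2/(-328/83) = 2*(-83/328) = -83/164 ≈ -0.50610)
n(C, B) = -⅕ (n(C, B) = 1/(-5) = -⅕)
n(-51, y)/(-11540) = -⅕/(-11540) = -⅕*(-1/11540) = 1/57700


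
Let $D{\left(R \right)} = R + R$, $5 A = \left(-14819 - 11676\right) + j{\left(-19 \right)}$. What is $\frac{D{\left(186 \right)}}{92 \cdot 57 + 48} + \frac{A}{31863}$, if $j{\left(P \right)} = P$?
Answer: $- \frac{2251303}{23419305} \approx -0.09613$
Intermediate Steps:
$A = - \frac{26514}{5}$ ($A = \frac{\left(-14819 - 11676\right) - 19}{5} = \frac{-26495 - 19}{5} = \frac{1}{5} \left(-26514\right) = - \frac{26514}{5} \approx -5302.8$)
$D{\left(R \right)} = 2 R$
$\frac{D{\left(186 \right)}}{92 \cdot 57 + 48} + \frac{A}{31863} = \frac{2 \cdot 186}{92 \cdot 57 + 48} - \frac{26514}{5 \cdot 31863} = \frac{372}{5244 + 48} - \frac{8838}{53105} = \frac{372}{5292} - \frac{8838}{53105} = 372 \cdot \frac{1}{5292} - \frac{8838}{53105} = \frac{31}{441} - \frac{8838}{53105} = - \frac{2251303}{23419305}$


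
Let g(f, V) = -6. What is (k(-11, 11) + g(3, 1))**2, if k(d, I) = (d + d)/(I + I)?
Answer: 49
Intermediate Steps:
k(d, I) = d/I (k(d, I) = (2*d)/((2*I)) = (2*d)*(1/(2*I)) = d/I)
(k(-11, 11) + g(3, 1))**2 = (-11/11 - 6)**2 = (-11*1/11 - 6)**2 = (-1 - 6)**2 = (-7)**2 = 49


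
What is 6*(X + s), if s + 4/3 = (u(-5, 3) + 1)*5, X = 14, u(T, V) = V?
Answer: 196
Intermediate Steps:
s = 56/3 (s = -4/3 + (3 + 1)*5 = -4/3 + 4*5 = -4/3 + 20 = 56/3 ≈ 18.667)
6*(X + s) = 6*(14 + 56/3) = 6*(98/3) = 196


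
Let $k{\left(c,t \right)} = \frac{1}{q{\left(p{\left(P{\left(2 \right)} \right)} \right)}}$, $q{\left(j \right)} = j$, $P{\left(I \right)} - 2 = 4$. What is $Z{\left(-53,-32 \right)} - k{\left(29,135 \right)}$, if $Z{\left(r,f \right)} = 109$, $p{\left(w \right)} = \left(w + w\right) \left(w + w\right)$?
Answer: $\frac{15695}{144} \approx 108.99$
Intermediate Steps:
$P{\left(I \right)} = 6$ ($P{\left(I \right)} = 2 + 4 = 6$)
$p{\left(w \right)} = 4 w^{2}$ ($p{\left(w \right)} = 2 w 2 w = 4 w^{2}$)
$k{\left(c,t \right)} = \frac{1}{144}$ ($k{\left(c,t \right)} = \frac{1}{4 \cdot 6^{2}} = \frac{1}{4 \cdot 36} = \frac{1}{144}$)
$Z{\left(-53,-32 \right)} - k{\left(29,135 \right)} = 109 - \frac{1}{144} = \frac{15695}{144}$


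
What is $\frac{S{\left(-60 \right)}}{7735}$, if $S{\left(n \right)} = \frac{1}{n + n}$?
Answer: $- \frac{1}{928200} \approx -1.0774 \cdot 10^{-6}$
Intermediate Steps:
$S{\left(n \right)} = \frac{1}{2 n}$
$\frac{S{\left(-60 \right)}}{7735} = \frac{\frac{1}{2} \frac{1}{-60}}{7735} = \frac{1}{2} \left(- \frac{1}{60}\right) \frac{1}{7735} = \left(- \frac{1}{120}\right) \frac{1}{7735} = - \frac{1}{928200}$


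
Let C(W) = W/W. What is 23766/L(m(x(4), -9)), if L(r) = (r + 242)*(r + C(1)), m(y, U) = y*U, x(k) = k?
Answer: -11883/3605 ≈ -3.2963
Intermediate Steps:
m(y, U) = U*y
C(W) = 1
L(r) = (1 + r)*(242 + r) (L(r) = (r + 242)*(r + 1) = (242 + r)*(1 + r) = (1 + r)*(242 + r))
23766/L(m(x(4), -9)) = 23766/(242 + (-9*4)² + 243*(-9*4)) = 23766/(242 + (-36)² + 243*(-36)) = 23766/(242 + 1296 - 8748) = 23766/(-7210) = 23766*(-1/7210) = -11883/3605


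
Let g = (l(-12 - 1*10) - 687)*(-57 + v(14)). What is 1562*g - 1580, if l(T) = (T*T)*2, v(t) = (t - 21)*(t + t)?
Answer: -111048846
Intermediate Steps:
v(t) = 2*t*(-21 + t) (v(t) = (-21 + t)*(2*t) = 2*t*(-21 + t))
l(T) = 2*T**2 (l(T) = T**2*2 = 2*T**2)
g = -71093 (g = (2*(-12 - 1*10)**2 - 687)*(-57 + 2*14*(-21 + 14)) = (2*(-12 - 10)**2 - 687)*(-57 + 2*14*(-7)) = (2*(-22)**2 - 687)*(-57 - 196) = (2*484 - 687)*(-253) = (968 - 687)*(-253) = 281*(-253) = -71093)
1562*g - 1580 = 1562*(-71093) - 1580 = -111047266 - 1580 = -111048846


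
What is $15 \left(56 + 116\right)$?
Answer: $2580$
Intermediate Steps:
$15 \left(56 + 116\right) = 15 \cdot 172 = 2580$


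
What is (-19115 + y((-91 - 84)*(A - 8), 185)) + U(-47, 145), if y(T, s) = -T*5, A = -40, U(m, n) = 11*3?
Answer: -61082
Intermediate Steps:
U(m, n) = 33
y(T, s) = -5*T
(-19115 + y((-91 - 84)*(A - 8), 185)) + U(-47, 145) = (-19115 - 5*(-91 - 84)*(-40 - 8)) + 33 = (-19115 - (-875)*(-48)) + 33 = (-19115 - 5*8400) + 33 = (-19115 - 42000) + 33 = -61115 + 33 = -61082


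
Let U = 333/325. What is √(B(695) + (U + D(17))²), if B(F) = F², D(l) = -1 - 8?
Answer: √51026234089/325 ≈ 695.05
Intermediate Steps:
D(l) = -9
U = 333/325 (U = 333*(1/325) = 333/325 ≈ 1.0246)
√(B(695) + (U + D(17))²) = √(695² + (333/325 - 9)²) = √(483025 + (-2592/325)²) = √(483025 + 6718464/105625) = √(51026234089/105625) = √51026234089/325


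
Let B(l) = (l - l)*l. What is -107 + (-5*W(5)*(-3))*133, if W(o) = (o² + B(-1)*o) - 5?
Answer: 39793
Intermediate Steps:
B(l) = 0 (B(l) = 0*l = 0)
W(o) = -5 + o² (W(o) = (o² + 0*o) - 5 = (o² + 0) - 5 = o² - 5 = -5 + o²)
-107 + (-5*W(5)*(-3))*133 = -107 + (-5*(-5 + 5²)*(-3))*133 = -107 + (-5*(-5 + 25)*(-3))*133 = -107 + (-5*20*(-3))*133 = -107 - 100*(-3)*133 = -107 + 300*133 = -107 + 39900 = 39793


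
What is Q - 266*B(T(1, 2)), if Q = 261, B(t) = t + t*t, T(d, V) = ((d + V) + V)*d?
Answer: -7719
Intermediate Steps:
T(d, V) = d*(d + 2*V) (T(d, V) = ((V + d) + V)*d = (d + 2*V)*d = d*(d + 2*V))
B(t) = t + t²
Q - 266*B(T(1, 2)) = 261 - 266*1*(1 + 2*2)*(1 + 1*(1 + 2*2)) = 261 - 266*1*(1 + 4)*(1 + 1*(1 + 4)) = 261 - 266*1*5*(1 + 1*5) = 261 - 1330*(1 + 5) = 261 - 1330*6 = 261 - 266*30 = 261 - 7980 = -7719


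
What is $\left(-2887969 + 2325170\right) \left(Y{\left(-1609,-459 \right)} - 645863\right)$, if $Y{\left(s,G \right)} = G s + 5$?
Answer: $-52156271727$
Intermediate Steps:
$Y{\left(s,G \right)} = 5 + G s$
$\left(-2887969 + 2325170\right) \left(Y{\left(-1609,-459 \right)} - 645863\right) = \left(-2887969 + 2325170\right) \left(\left(5 - -738531\right) - 645863\right) = - 562799 \left(\left(5 + 738531\right) - 645863\right) = - 562799 \left(738536 - 645863\right) = \left(-562799\right) 92673 = -52156271727$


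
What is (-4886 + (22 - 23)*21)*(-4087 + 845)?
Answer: 15908494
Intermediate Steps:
(-4886 + (22 - 23)*21)*(-4087 + 845) = (-4886 - 1*21)*(-3242) = (-4886 - 21)*(-3242) = -4907*(-3242) = 15908494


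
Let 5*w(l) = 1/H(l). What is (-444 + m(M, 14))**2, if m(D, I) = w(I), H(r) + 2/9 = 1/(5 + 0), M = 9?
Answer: 205209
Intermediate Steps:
H(r) = -1/45 (H(r) = -2/9 + 1/(5 + 0) = -2/9 + 1/5 = -1/45)
w(l) = -9 (w(l) = 1/(5*(-1/45)) = (1/5)*(-45) = -9)
m(D, I) = -9
(-444 + m(M, 14))**2 = (-444 - 9)**2 = (-453)**2 = 205209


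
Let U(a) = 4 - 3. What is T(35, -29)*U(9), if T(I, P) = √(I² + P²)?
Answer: √2066 ≈ 45.453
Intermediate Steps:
U(a) = 1
T(35, -29)*U(9) = √(35² + (-29)²)*1 = √(1225 + 841)*1 = √2066*1 = √2066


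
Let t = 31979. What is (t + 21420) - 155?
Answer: 53244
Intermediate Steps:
(t + 21420) - 155 = (31979 + 21420) - 155 = 53399 - 155 = 53244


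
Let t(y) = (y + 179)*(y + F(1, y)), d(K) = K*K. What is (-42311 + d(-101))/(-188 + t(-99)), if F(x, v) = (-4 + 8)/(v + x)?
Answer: 786695/198726 ≈ 3.9587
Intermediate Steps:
F(x, v) = 4/(v + x)
d(K) = K**2
t(y) = (179 + y)*(y + 4/(1 + y)) (t(y) = (y + 179)*(y + 4/(y + 1)) = (179 + y)*(y + 4/(1 + y)))
(-42311 + d(-101))/(-188 + t(-99)) = (-42311 + (-101)**2)/(-188 + (716 + 4*(-99) - 99*(1 - 99)*(179 - 99))/(1 - 99)) = (-42311 + 10201)/(-188 + (716 - 396 - 99*(-98)*80)/(-98)) = -32110/(-188 - (716 - 396 + 776160)/98) = -32110/(-188 - 1/98*776480) = -32110/(-188 - 388240/49) = -32110/(-397452/49) = -32110*(-49/397452) = 786695/198726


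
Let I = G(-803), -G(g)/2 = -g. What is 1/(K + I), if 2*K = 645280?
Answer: 1/321034 ≈ 3.1149e-6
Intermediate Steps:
K = 322640 (K = (½)*645280 = 322640)
G(g) = 2*g (G(g) = -(-2)*g = 2*g)
I = -1606 (I = 2*(-803) = -1606)
1/(K + I) = 1/(322640 - 1606) = 1/321034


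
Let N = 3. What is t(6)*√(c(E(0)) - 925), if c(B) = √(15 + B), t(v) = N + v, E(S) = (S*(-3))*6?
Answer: 9*√(-925 + √15) ≈ 273.15*I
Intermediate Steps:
E(S) = -18*S (E(S) = -3*S*6 = -18*S)
t(v) = 3 + v
t(6)*√(c(E(0)) - 925) = (3 + 6)*√(√(15 - 18*0) - 925) = 9*√(√(15 + 0) - 925) = 9*√(√15 - 925) = 9*√(-925 + √15)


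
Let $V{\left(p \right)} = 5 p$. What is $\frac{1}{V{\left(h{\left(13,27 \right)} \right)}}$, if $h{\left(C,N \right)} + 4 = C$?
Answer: $\frac{1}{45} \approx 0.022222$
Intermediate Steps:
$h{\left(C,N \right)} = -4 + C$
$\frac{1}{V{\left(h{\left(13,27 \right)} \right)}} = \frac{1}{5 \left(-4 + 13\right)} = \frac{1}{5 \cdot 9} = \frac{1}{45}$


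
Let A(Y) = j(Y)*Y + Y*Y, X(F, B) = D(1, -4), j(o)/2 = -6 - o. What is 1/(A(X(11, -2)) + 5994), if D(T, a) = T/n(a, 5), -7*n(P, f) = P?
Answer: 16/95519 ≈ 0.00016751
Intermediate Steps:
j(o) = -12 - 2*o (j(o) = 2*(-6 - o) = -12 - 2*o)
n(P, f) = -P/7
D(T, a) = -7*T/a (D(T, a) = T/((-a/7)) = T*(-7/a) = -7*T/a)
X(F, B) = 7/4 (X(F, B) = -7*1/(-4) = -7*1*(-1/4) = 7/4)
A(Y) = Y**2 + Y*(-12 - 2*Y) (A(Y) = (-12 - 2*Y)*Y + Y*Y = Y*(-12 - 2*Y) + Y**2 = Y**2 + Y*(-12 - 2*Y))
1/(A(X(11, -2)) + 5994) = 1/(7*(-12 - 1*7/4)/4 + 5994) = 1/(7*(-12 - 7/4)/4 + 5994) = 1/((7/4)*(-55/4) + 5994) = 1/(-385/16 + 5994) = 1/(95519/16) = 16/95519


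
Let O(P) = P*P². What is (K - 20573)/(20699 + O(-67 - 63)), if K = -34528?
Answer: 55101/2176301 ≈ 0.025319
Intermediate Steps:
O(P) = P³
(K - 20573)/(20699 + O(-67 - 63)) = (-34528 - 20573)/(20699 + (-67 - 63)³) = -55101/(20699 + (-130)³) = -55101/(20699 - 2197000) = -55101/(-2176301) = -55101*(-1/2176301) = 55101/2176301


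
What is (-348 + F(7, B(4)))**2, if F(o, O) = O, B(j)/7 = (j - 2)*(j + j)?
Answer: 55696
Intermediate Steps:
B(j) = 14*j*(-2 + j) (B(j) = 7*((j - 2)*(j + j)) = 7*((-2 + j)*(2*j)) = 7*(2*j*(-2 + j)) = 14*j*(-2 + j))
(-348 + F(7, B(4)))**2 = (-348 + 14*4*(-2 + 4))**2 = (-348 + 14*4*2)**2 = (-348 + 112)**2 = (-236)**2 = 55696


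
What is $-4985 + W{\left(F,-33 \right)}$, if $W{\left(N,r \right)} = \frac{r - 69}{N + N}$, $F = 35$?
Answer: $- \frac{174526}{35} \approx -4986.5$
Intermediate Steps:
$W{\left(N,r \right)} = \frac{-69 + r}{2 N}$
$-4985 + W{\left(F,-33 \right)} = -4985 + \frac{-69 - 33}{2 \cdot 35} = -4985 + \frac{1}{2} \cdot \frac{1}{35} \left(-102\right) = -4985 - \frac{51}{35} = - \frac{174526}{35}$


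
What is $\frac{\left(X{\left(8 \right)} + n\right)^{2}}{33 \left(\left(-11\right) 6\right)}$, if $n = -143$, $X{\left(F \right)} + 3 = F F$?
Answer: $- \frac{3362}{1089} \approx -3.0872$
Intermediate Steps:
$X{\left(F \right)} = -3 + F^{2}$ ($X{\left(F \right)} = -3 + F F = -3 + F^{2}$)
$\frac{\left(X{\left(8 \right)} + n\right)^{2}}{33 \left(\left(-11\right) 6\right)} = \frac{\left(\left(-3 + 8^{2}\right) - 143\right)^{2}}{33 \left(\left(-11\right) 6\right)} = \frac{\left(\left(-3 + 64\right) - 143\right)^{2}}{33 \left(-66\right)} = \frac{\left(61 - 143\right)^{2}}{-2178} = \left(-82\right)^{2} \left(- \frac{1}{2178}\right) = 6724 \left(- \frac{1}{2178}\right) = - \frac{3362}{1089}$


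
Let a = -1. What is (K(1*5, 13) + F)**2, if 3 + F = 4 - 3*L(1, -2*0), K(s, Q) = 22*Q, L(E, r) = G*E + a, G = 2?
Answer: 80656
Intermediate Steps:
L(E, r) = -1 + 2*E (L(E, r) = 2*E - 1 = -1 + 2*E)
F = -2 (F = -3 + (4 - 3*(-1 + 2*1)) = -3 + (4 - 3*(-1 + 2)) = -3 + (4 - 3*1) = -3 + (4 - 3) = -3 + 1 = -2)
(K(1*5, 13) + F)**2 = (22*13 - 2)**2 = (286 - 2)**2 = 284**2 = 80656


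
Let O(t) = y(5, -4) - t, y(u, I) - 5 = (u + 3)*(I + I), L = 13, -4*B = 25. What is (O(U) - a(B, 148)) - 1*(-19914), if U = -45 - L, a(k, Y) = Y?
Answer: 19765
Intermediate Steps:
B = -25/4 (B = -¼*25 = -25/4 ≈ -6.2500)
y(u, I) = 5 + 2*I*(3 + u) (y(u, I) = 5 + (u + 3)*(I + I) = 5 + (3 + u)*(2*I) = 5 + 2*I*(3 + u))
U = -58 (U = -45 - 1*13 = -45 - 13 = -58)
O(t) = -59 - t (O(t) = (5 + 6*(-4) + 2*(-4)*5) - t = (5 - 24 - 40) - t = -59 - t)
(O(U) - a(B, 148)) - 1*(-19914) = ((-59 - 1*(-58)) - 1*148) - 1*(-19914) = ((-59 + 58) - 148) + 19914 = (-1 - 148) + 19914 = -149 + 19914 = 19765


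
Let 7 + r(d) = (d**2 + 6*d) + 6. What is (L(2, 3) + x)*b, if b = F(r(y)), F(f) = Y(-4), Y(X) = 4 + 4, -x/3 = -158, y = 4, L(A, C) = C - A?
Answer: 3800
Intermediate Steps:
r(d) = -1 + d**2 + 6*d (r(d) = -7 + ((d**2 + 6*d) + 6) = -7 + (6 + d**2 + 6*d) = -1 + d**2 + 6*d)
x = 474 (x = -3*(-158) = 474)
Y(X) = 8
F(f) = 8
b = 8
(L(2, 3) + x)*b = ((3 - 1*2) + 474)*8 = ((3 - 2) + 474)*8 = (1 + 474)*8 = 475*8 = 3800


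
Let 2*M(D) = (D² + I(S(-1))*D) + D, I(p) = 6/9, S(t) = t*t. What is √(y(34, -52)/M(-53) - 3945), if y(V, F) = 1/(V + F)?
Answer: I*√2365280777706/24486 ≈ 62.809*I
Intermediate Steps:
S(t) = t²
I(p) = ⅔ (I(p) = 6*(⅑) = ⅔)
y(V, F) = 1/(F + V)
M(D) = D²/2 + 5*D/6 (M(D) = ((D² + 2*D/3) + D)/2 = (D² + 5*D/3)/2 = D²/2 + 5*D/6)
√(y(34, -52)/M(-53) - 3945) = √(1/((-52 + 34)*(((⅙)*(-53)*(5 + 3*(-53))))) - 3945) = √(1/((-18)*(((⅙)*(-53)*(5 - 159)))) - 3945) = √(-1/(18*((⅙)*(-53)*(-154))) - 3945) = √(-1/(18*4081/3) - 3945) = √(-1/18*3/4081 - 3945) = √(-1/24486 - 3945) = √(-96597271/24486) = I*√2365280777706/24486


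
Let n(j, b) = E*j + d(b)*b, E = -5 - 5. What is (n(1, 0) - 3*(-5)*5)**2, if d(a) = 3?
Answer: 4225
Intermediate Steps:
E = -10
n(j, b) = -10*j + 3*b
(n(1, 0) - 3*(-5)*5)**2 = ((-10*1 + 3*0) - 3*(-5)*5)**2 = ((-10 + 0) + 15*5)**2 = (-10 + 75)**2 = 65**2 = 4225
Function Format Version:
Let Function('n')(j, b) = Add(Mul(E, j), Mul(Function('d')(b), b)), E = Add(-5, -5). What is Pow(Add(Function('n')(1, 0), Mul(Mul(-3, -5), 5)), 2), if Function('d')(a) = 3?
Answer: 4225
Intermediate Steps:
E = -10
Function('n')(j, b) = Add(Mul(-10, j), Mul(3, b))
Pow(Add(Function('n')(1, 0), Mul(Mul(-3, -5), 5)), 2) = Pow(Add(Add(Mul(-10, 1), Mul(3, 0)), Mul(Mul(-3, -5), 5)), 2) = Pow(Add(Add(-10, 0), Mul(15, 5)), 2) = Pow(Add(-10, 75), 2) = Pow(65, 2) = 4225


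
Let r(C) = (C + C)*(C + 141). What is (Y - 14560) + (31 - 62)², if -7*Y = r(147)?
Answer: -25695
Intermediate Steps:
r(C) = 2*C*(141 + C) (r(C) = (2*C)*(141 + C) = 2*C*(141 + C))
Y = -12096 (Y = -2*147*(141 + 147)/7 = -2*147*288/7 = -⅐*84672 = -12096)
(Y - 14560) + (31 - 62)² = (-12096 - 14560) + (31 - 62)² = -26656 + (-31)² = -26656 + 961 = -25695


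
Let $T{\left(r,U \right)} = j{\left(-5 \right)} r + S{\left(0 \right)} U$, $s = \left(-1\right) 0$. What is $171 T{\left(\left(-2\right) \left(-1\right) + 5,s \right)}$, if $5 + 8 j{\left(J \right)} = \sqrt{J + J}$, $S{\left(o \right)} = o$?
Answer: $- \frac{5985}{8} + \frac{1197 i \sqrt{10}}{8} \approx -748.13 + 473.16 i$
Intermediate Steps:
$s = 0$
$j{\left(J \right)} = - \frac{5}{8} + \frac{\sqrt{2} \sqrt{J}}{8}$ ($j{\left(J \right)} = - \frac{5}{8} + \frac{\sqrt{J + J}}{8} = - \frac{5}{8} + \frac{\sqrt{2 J}}{8} = - \frac{5}{8} + \frac{\sqrt{2} \sqrt{J}}{8}$)
$T{\left(r,U \right)} = r \left(- \frac{5}{8} + \frac{i \sqrt{10}}{8}\right)$ ($T{\left(r,U \right)} = \left(- \frac{5}{8} + \frac{\sqrt{2} \sqrt{-5}}{8}\right) r + 0 U = \left(- \frac{5}{8} + \frac{\sqrt{2} i \sqrt{5}}{8}\right) r + 0 = \left(- \frac{5}{8} + \frac{i \sqrt{10}}{8}\right) r + 0 = r \left(- \frac{5}{8} + \frac{i \sqrt{10}}{8}\right) + 0 = r \left(- \frac{5}{8} + \frac{i \sqrt{10}}{8}\right)$)
$171 T{\left(\left(-2\right) \left(-1\right) + 5,s \right)} = 171 \frac{\left(\left(-2\right) \left(-1\right) + 5\right) \left(-5 + i \sqrt{10}\right)}{8} = 171 \frac{\left(2 + 5\right) \left(-5 + i \sqrt{10}\right)}{8} = 171 \cdot \frac{1}{8} \cdot 7 \left(-5 + i \sqrt{10}\right) = 171 \left(- \frac{35}{8} + \frac{7 i \sqrt{10}}{8}\right) = - \frac{5985}{8} + \frac{1197 i \sqrt{10}}{8}$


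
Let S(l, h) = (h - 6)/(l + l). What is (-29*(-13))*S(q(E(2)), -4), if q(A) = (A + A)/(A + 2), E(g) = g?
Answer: -1885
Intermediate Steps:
q(A) = 2*A/(2 + A) (q(A) = (2*A)/(2 + A) = 2*A/(2 + A))
S(l, h) = (-6 + h)/(2*l) (S(l, h) = (-6 + h)/((2*l)) = (-6 + h)*(1/(2*l)) = (-6 + h)/(2*l))
(-29*(-13))*S(q(E(2)), -4) = (-29*(-13))*((-6 - 4)/(2*((2*2/(2 + 2))))) = 377*((½)*(-10)/(2*2/4)) = 377*((½)*(-10)/(2*2*(¼))) = 377*((½)*(-10)/1) = 377*((½)*1*(-10)) = 377*(-5) = -1885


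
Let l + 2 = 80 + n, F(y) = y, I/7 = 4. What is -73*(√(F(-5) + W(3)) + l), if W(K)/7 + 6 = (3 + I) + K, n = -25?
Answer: -3869 - 73*√191 ≈ -4877.9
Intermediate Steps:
I = 28 (I = 7*4 = 28)
W(K) = 175 + 7*K (W(K) = -42 + 7*((3 + 28) + K) = -42 + 7*(31 + K) = -42 + (217 + 7*K) = 175 + 7*K)
l = 53 (l = -2 + (80 - 25) = -2 + 55 = 53)
-73*(√(F(-5) + W(3)) + l) = -73*(√(-5 + (175 + 7*3)) + 53) = -73*(√(-5 + (175 + 21)) + 53) = -73*(√(-5 + 196) + 53) = -73*(√191 + 53) = -73*(53 + √191) = -3869 - 73*√191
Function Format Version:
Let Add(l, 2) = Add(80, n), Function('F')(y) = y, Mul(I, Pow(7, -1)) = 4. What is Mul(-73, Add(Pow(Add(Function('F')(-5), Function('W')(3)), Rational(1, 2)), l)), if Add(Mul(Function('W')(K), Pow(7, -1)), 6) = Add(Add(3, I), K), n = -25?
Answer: Add(-3869, Mul(-73, Pow(191, Rational(1, 2)))) ≈ -4877.9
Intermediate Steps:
I = 28 (I = Mul(7, 4) = 28)
Function('W')(K) = Add(175, Mul(7, K)) (Function('W')(K) = Add(-42, Mul(7, Add(Add(3, 28), K))) = Add(-42, Mul(7, Add(31, K))) = Add(-42, Add(217, Mul(7, K))) = Add(175, Mul(7, K)))
l = 53 (l = Add(-2, Add(80, -25)) = Add(-2, 55) = 53)
Mul(-73, Add(Pow(Add(Function('F')(-5), Function('W')(3)), Rational(1, 2)), l)) = Mul(-73, Add(Pow(Add(-5, Add(175, Mul(7, 3))), Rational(1, 2)), 53)) = Mul(-73, Add(Pow(Add(-5, Add(175, 21)), Rational(1, 2)), 53)) = Mul(-73, Add(Pow(Add(-5, 196), Rational(1, 2)), 53)) = Mul(-73, Add(Pow(191, Rational(1, 2)), 53)) = Mul(-73, Add(53, Pow(191, Rational(1, 2)))) = Add(-3869, Mul(-73, Pow(191, Rational(1, 2))))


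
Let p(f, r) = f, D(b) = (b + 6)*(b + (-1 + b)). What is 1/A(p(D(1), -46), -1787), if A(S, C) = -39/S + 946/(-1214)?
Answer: -4249/26984 ≈ -0.15746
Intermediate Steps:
D(b) = (-1 + 2*b)*(6 + b) (D(b) = (6 + b)*(-1 + 2*b) = (-1 + 2*b)*(6 + b))
A(S, C) = -473/607 - 39/S (A(S, C) = -39/S + 946*(-1/1214) = -39/S - 473/607 = -473/607 - 39/S)
1/A(p(D(1), -46), -1787) = 1/(-473/607 - 39/(-6 + 2*1² + 11*1)) = 1/(-473/607 - 39/(-6 + 2*1 + 11)) = 1/(-473/607 - 39/(-6 + 2 + 11)) = 1/(-473/607 - 39/7) = 1/(-26984/4249) = -4249/26984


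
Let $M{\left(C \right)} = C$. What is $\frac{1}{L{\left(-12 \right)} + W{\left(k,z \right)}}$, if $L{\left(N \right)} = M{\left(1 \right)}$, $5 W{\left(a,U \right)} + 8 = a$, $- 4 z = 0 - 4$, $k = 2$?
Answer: $-5$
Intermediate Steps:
$z = 1$ ($z = - \frac{0 - 4}{4} = \left(- \frac{1}{4}\right) \left(-4\right) = 1$)
$W{\left(a,U \right)} = - \frac{8}{5} + \frac{a}{5}$
$L{\left(N \right)} = 1$
$\frac{1}{L{\left(-12 \right)} + W{\left(k,z \right)}} = \frac{1}{1 + \left(- \frac{8}{5} + \frac{1}{5} \cdot 2\right)} = \frac{1}{1 + \left(- \frac{8}{5} + \frac{2}{5}\right)} = \frac{1}{1 - \frac{6}{5}} = \frac{1}{- \frac{1}{5}} = -5$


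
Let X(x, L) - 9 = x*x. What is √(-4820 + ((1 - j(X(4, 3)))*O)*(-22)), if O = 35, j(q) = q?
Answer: 2*√3415 ≈ 116.88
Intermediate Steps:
X(x, L) = 9 + x² (X(x, L) = 9 + x*x = 9 + x²)
√(-4820 + ((1 - j(X(4, 3)))*O)*(-22)) = √(-4820 + ((1 - (9 + 4²))*35)*(-22)) = √(-4820 + ((1 - (9 + 16))*35)*(-22)) = √(-4820 + ((1 - 1*25)*35)*(-22)) = √(-4820 + ((1 - 25)*35)*(-22)) = √(-4820 - 24*35*(-22)) = √(-4820 - 840*(-22)) = √(-4820 + 18480) = √13660 = 2*√3415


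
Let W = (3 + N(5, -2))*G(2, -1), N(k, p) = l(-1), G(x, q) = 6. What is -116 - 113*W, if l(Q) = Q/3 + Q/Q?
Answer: -2602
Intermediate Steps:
l(Q) = 1 + Q/3 (l(Q) = Q*(1/3) + 1 = Q/3 + 1 = 1 + Q/3)
N(k, p) = 2/3 (N(k, p) = 1 + (1/3)*(-1) = 1 - 1/3 = 2/3)
W = 22 (W = (3 + 2/3)*6 = (11/3)*6 = 22)
-116 - 113*W = -116 - 113*22 = -116 - 2486 = -2602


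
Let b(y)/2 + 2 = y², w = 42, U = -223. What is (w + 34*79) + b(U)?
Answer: 102182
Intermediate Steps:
b(y) = -4 + 2*y²
(w + 34*79) + b(U) = (42 + 34*79) + (-4 + 2*(-223)²) = (42 + 2686) + (-4 + 2*49729) = 2728 + (-4 + 99458) = 2728 + 99454 = 102182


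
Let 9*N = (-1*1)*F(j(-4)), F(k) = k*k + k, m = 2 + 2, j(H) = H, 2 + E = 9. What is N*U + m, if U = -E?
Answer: 40/3 ≈ 13.333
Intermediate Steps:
E = 7 (E = -2 + 9 = 7)
m = 4
F(k) = k + k**2 (F(k) = k**2 + k = k + k**2)
U = -7 (U = -1*7 = -7)
N = -4/3 (N = ((-1*1)*(-4*(1 - 4)))/9 = (-(-4)*(-3))/9 = (-1*12)/9 = (1/9)*(-12) = -4/3 ≈ -1.3333)
N*U + m = -4/3*(-7) + 4 = 28/3 + 4 = 40/3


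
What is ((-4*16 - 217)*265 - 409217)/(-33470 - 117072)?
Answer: 241841/75271 ≈ 3.2129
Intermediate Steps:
((-4*16 - 217)*265 - 409217)/(-33470 - 117072) = ((-64 - 217)*265 - 409217)/(-150542) = (-281*265 - 409217)*(-1/150542) = (-74465 - 409217)*(-1/150542) = -483682*(-1/150542) = 241841/75271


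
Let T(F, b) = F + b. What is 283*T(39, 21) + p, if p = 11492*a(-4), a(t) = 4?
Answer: 62948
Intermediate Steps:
p = 45968 (p = 11492*4 = 45968)
283*T(39, 21) + p = 283*(39 + 21) + 45968 = 283*60 + 45968 = 16980 + 45968 = 62948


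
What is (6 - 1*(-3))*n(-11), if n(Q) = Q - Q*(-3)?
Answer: -396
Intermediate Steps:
n(Q) = 4*Q (n(Q) = Q - (-3)*Q = Q + 3*Q = 4*Q)
(6 - 1*(-3))*n(-11) = (6 - 1*(-3))*(4*(-11)) = (6 + 3)*(-44) = 9*(-44) = -396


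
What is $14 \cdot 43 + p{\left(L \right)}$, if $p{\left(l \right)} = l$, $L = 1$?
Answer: $603$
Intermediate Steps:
$14 \cdot 43 + p{\left(L \right)} = 14 \cdot 43 + 1 = 602 + 1 = 603$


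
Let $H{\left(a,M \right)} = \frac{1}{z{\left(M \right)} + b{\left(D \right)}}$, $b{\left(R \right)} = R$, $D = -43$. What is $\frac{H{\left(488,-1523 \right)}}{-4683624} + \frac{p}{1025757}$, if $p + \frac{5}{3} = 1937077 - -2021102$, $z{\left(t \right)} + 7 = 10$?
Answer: $\frac{741544575211997}{192170404134720} \approx 3.8588$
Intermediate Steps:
$z{\left(t \right)} = 3$ ($z{\left(t \right)} = -7 + 10 = 3$)
$p = \frac{11874532}{3}$ ($p = - \frac{5}{3} + \left(1937077 - -2021102\right) = - \frac{5}{3} + \left(1937077 + 2021102\right) = - \frac{5}{3} + 3958179 = \frac{11874532}{3} \approx 3.9582 \cdot 10^{6}$)
$H{\left(a,M \right)} = - \frac{1}{40}$ ($H{\left(a,M \right)} = \frac{1}{3 - 43} = \frac{1}{-40} = - \frac{1}{40}$)
$\frac{H{\left(488,-1523 \right)}}{-4683624} + \frac{p}{1025757} = - \frac{1}{40 \left(-4683624\right)} + \frac{11874532}{3 \cdot 1025757} = \left(- \frac{1}{40}\right) \left(- \frac{1}{4683624}\right) + \frac{11874532}{3} \cdot \frac{1}{1025757} = \frac{1}{187344960} + \frac{11874532}{3077271} = \frac{741544575211997}{192170404134720}$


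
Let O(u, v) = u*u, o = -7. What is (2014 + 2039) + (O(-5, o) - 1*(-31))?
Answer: 4109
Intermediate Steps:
O(u, v) = u²
(2014 + 2039) + (O(-5, o) - 1*(-31)) = (2014 + 2039) + ((-5)² - 1*(-31)) = 4053 + (25 + 31) = 4053 + 56 = 4109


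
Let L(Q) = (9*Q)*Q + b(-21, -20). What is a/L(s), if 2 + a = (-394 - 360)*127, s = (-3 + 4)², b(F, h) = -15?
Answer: 15960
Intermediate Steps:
s = 1 (s = 1² = 1)
a = -95760 (a = -2 + (-394 - 360)*127 = -2 - 754*127 = -2 - 95758 = -95760)
L(Q) = -15 + 9*Q² (L(Q) = (9*Q)*Q - 15 = 9*Q² - 15 = -15 + 9*Q²)
a/L(s) = -95760/(-15 + 9*1²) = -95760/(-15 + 9*1) = -95760/(-15 + 9) = -95760/(-6) = -95760*(-⅙) = 15960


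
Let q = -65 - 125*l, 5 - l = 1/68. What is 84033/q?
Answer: -5714244/46795 ≈ -122.11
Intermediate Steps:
l = 339/68 (l = 5 - 1/68 = 339/68 ≈ 4.9853)
q = -46795/68 (q = -65 - 125*339/68 = -65 - 42375/68 = -46795/68 ≈ -688.16)
84033/q = 84033/(-46795/68) = 84033*(-68/46795) = -5714244/46795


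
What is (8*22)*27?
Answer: 4752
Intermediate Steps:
(8*22)*27 = 176*27 = 4752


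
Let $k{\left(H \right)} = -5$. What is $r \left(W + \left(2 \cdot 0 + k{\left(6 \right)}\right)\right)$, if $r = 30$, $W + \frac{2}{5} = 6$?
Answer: $18$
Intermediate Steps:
$W = \frac{28}{5}$ ($W = - \frac{2}{5} + 6 = \frac{28}{5} \approx 5.6$)
$r \left(W + \left(2 \cdot 0 + k{\left(6 \right)}\right)\right) = 30 \left(\frac{28}{5} + \left(2 \cdot 0 - 5\right)\right) = 30 \left(\frac{28}{5} + \left(0 - 5\right)\right) = 30 \left(\frac{28}{5} - 5\right) = 30 \cdot \frac{3}{5} = 18$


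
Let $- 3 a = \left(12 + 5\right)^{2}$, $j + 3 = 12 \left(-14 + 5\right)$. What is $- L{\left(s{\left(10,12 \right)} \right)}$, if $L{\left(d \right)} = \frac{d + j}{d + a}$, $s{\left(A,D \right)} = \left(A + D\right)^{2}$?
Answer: $- \frac{1119}{1163} \approx -0.96217$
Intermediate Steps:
$j = -111$ ($j = -3 + 12 \left(-14 + 5\right) = -3 + 12 \left(-9\right) = -3 - 108 = -111$)
$a = - \frac{289}{3}$ ($a = - \frac{\left(12 + 5\right)^{2}}{3} = - \frac{17^{2}}{3} = \left(- \frac{1}{3}\right) 289 = - \frac{289}{3} \approx -96.333$)
$L{\left(d \right)} = \frac{-111 + d}{- \frac{289}{3} + d}$ ($L{\left(d \right)} = \frac{d - 111}{d - \frac{289}{3}} = \frac{-111 + d}{- \frac{289}{3} + d}$)
$- L{\left(s{\left(10,12 \right)} \right)} = - \frac{3 \left(-111 + \left(10 + 12\right)^{2}\right)}{-289 + 3 \left(10 + 12\right)^{2}} = - \frac{3 \left(-111 + 22^{2}\right)}{-289 + 3 \cdot 22^{2}} = - \frac{3 \left(-111 + 484\right)}{-289 + 3 \cdot 484} = - \frac{3 \cdot 373}{-289 + 1452} = - \frac{3 \cdot 373}{1163} = \left(-1\right) \frac{1119}{1163} = - \frac{1119}{1163}$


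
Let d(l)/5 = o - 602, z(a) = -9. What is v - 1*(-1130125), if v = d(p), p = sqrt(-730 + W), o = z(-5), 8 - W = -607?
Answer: 1127070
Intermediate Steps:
W = 615 (W = 8 - 1*(-607) = 8 + 607 = 615)
o = -9
p = I*sqrt(115) (p = sqrt(-730 + 615) = sqrt(-115) = I*sqrt(115) ≈ 10.724*I)
d(l) = -3055 (d(l) = 5*(-9 - 602) = 5*(-611) = -3055)
v = -3055
v - 1*(-1130125) = -3055 - 1*(-1130125) = -3055 + 1130125 = 1127070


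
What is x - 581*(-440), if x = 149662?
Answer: 405302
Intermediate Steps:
x - 581*(-440) = 149662 - 581*(-440) = 149662 - 1*(-255640) = 149662 + 255640 = 405302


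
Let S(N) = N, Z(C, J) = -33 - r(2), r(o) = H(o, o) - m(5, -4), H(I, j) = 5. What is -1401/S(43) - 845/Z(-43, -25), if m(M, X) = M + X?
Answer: -15502/1591 ≈ -9.7436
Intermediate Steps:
r(o) = 4 (r(o) = 5 - (5 - 4) = 5 - 1*1 = 5 - 1 = 4)
Z(C, J) = -37 (Z(C, J) = -33 - 1*4 = -33 - 4 = -37)
-1401/S(43) - 845/Z(-43, -25) = -1401/43 - 845/(-37) = -1401*1/43 - 845*(-1/37) = -1401/43 + 845/37 = -15502/1591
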